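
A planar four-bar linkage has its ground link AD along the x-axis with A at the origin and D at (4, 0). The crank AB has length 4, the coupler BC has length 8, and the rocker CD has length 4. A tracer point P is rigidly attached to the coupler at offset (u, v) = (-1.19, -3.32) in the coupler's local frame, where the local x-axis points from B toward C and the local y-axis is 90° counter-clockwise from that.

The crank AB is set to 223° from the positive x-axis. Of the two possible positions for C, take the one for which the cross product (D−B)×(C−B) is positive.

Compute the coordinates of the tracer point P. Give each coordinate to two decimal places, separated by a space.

A=(0,0), D=(4.00,0)
B = A + 4.00·(cos223°, sin223°) = (-2.9254, -2.7280)
|BD| = 7.4433
circle(B,8.00) ∩ circle(D,4.00): a=6.9460, h=3.9690
  candidates: C₊=(2.0827,3.5105) cross=29.542; C₋=(4.9919,-3.8751) cross=-29.542
  mode + wants cross > 0 → take C=(2.0827,3.5105) (cross=29.542)
ex = (C−B)/|BC| = (0.6260,0.7798); ey = (-0.7798,0.6260)
P = B + -1.19·ex + -3.32·ey = (-1.0814,-5.7343)

-1.08 -5.73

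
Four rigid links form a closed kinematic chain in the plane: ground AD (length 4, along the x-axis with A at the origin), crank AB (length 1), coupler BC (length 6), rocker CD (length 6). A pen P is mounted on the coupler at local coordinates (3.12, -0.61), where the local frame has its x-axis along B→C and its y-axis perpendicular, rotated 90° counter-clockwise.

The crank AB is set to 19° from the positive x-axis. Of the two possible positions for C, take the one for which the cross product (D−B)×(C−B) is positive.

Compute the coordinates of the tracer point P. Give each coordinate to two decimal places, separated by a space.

A=(0,0), D=(4.00,0)
B = A + 1.00·(cos19°, sin19°) = (0.9455, 0.3256)
|BD| = 3.0718
circle(B,6.00) ∩ circle(D,6.00): a=1.5359, h=5.8001
  candidates: C₊=(3.0875,5.9302) cross=17.817; C₋=(1.8580,-5.6046) cross=-17.817
  mode + wants cross > 0 → take C=(3.0875,5.9302) (cross=17.817)
ex = (C−B)/|BC| = (0.3570,0.9341); ey = (-0.9341,0.3570)
P = B + 3.12·ex + -0.61·ey = (2.6291,3.0222)

2.63 3.02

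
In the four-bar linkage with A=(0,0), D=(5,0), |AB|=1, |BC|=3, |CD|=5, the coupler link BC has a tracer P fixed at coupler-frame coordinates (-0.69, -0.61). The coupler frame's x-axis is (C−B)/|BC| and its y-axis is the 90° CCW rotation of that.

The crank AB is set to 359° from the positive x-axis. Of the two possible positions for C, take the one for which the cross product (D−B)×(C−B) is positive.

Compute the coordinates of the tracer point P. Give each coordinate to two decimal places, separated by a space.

A=(0,0), D=(5.00,0)
B = A + 1.00·(cos359°, sin359°) = (0.9998, -0.0175)
|BD| = 4.0002
circle(B,3.00) ∩ circle(D,5.00): a=0.0002, h=3.0000
  candidates: C₊=(0.9869,2.9825) cross=12.001; C₋=(1.0131,-3.0174) cross=-12.001
  mode + wants cross > 0 → take C=(0.9869,2.9825) (cross=12.001)
ex = (C−B)/|BC| = (-0.0043,1.0000); ey = (-1.0000,-0.0043)
P = B + -0.69·ex + -0.61·ey = (1.6128,-0.7048)

1.61 -0.70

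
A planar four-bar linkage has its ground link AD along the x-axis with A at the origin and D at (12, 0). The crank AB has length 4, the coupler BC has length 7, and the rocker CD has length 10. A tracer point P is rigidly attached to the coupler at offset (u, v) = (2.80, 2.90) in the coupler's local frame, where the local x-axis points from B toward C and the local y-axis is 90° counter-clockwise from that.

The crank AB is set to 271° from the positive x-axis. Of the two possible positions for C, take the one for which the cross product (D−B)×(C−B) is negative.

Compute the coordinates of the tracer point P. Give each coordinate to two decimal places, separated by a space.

4.01 -3.16

A=(0,0), D=(12.00,0)
B = A + 4.00·(cos271°, sin271°) = (0.0698, -3.9994)
|BD| = 12.5827
circle(B,7.00) ∩ circle(D,10.00): a=4.2648, h=5.5508
  candidates: C₊=(2.3491,2.6191) cross=69.845; C₋=(5.8777,-7.9068) cross=-69.845
  mode - wants cross < 0 → take C=(5.8777,-7.9068) (cross=-69.845)
ex = (C−B)/|BC| = (0.8297,-0.5582); ey = (0.5582,0.8297)
P = B + 2.80·ex + 2.90·ey = (4.0118,-3.1562)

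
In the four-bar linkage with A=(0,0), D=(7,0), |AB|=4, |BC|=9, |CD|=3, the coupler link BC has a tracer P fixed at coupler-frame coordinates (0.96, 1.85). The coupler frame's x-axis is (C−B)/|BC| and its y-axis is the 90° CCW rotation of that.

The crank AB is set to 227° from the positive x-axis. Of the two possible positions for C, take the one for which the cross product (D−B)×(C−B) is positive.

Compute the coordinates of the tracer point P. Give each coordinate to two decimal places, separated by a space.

A=(0,0), D=(7.00,0)
B = A + 4.00·(cos227°, sin227°) = (-2.7280, -2.9254)
|BD| = 10.1583
circle(B,9.00) ∩ circle(D,3.00): a=8.6231, h=2.5774
  candidates: C₊=(4.7875,2.0261) cross=26.182; C₋=(6.2720,-2.9103) cross=-26.182
  mode + wants cross > 0 → take C=(4.7875,2.0261) (cross=26.182)
ex = (C−B)/|BC| = (0.8351,0.5502); ey = (-0.5502,0.8351)
P = B + 0.96·ex + 1.85·ey = (-2.9441,-0.8524)

-2.94 -0.85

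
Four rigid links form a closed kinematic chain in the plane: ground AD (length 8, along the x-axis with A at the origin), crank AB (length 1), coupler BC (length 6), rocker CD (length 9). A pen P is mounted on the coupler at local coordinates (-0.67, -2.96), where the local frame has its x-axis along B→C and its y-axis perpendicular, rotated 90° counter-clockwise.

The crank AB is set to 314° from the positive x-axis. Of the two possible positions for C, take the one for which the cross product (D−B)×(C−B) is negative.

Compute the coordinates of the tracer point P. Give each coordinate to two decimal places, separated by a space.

A=(0,0), D=(8.00,0)
B = A + 1.00·(cos314°, sin314°) = (0.6947, -0.7193)
|BD| = 7.3407
circle(B,6.00) ∩ circle(D,9.00): a=0.6052, h=5.9694
  candidates: C₊=(0.7120,5.2806) cross=43.819; C₋=(1.8819,-6.6007) cross=-43.819
  mode - wants cross < 0 → take C=(1.8819,-6.6007) (cross=-43.819)
ex = (C−B)/|BC| = (0.1979,-0.9802); ey = (0.9802,0.1979)
P = B + -0.67·ex + -2.96·ey = (-2.3394,-0.6483)

-2.34 -0.65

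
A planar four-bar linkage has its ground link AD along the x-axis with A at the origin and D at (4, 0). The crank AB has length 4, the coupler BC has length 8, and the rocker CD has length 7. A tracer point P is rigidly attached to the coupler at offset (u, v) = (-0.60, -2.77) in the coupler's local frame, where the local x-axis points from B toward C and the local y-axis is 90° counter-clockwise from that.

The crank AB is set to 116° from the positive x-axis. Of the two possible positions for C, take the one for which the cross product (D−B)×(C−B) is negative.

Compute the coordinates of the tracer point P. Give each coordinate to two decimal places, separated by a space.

-4.54 4.09

A=(0,0), D=(4.00,0)
B = A + 4.00·(cos116°, sin116°) = (-1.7535, 3.5952)
|BD| = 6.7844
circle(B,8.00) ∩ circle(D,7.00): a=4.4977, h=6.6160
  candidates: C₊=(5.5667,6.8224) cross=44.885; C₋=(-1.4452,-4.3989) cross=-44.885
  mode - wants cross < 0 → take C=(-1.4452,-4.3989) (cross=-44.885)
ex = (C−B)/|BC| = (0.0385,-0.9993); ey = (0.9993,0.0385)
P = B + -0.60·ex + -2.77·ey = (-4.5446,4.0880)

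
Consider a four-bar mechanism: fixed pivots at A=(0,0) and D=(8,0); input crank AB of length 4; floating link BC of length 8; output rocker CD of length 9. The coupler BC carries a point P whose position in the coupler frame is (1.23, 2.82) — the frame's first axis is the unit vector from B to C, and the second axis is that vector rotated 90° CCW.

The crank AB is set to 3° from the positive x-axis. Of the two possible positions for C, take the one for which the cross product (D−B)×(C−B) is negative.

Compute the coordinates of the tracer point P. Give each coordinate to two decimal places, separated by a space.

6.73 -1.21

A=(0,0), D=(8.00,0)
B = A + 4.00·(cos3°, sin3°) = (3.9945, 0.2093)
|BD| = 4.0109
circle(B,8.00) ∩ circle(D,9.00): a=-0.1137, h=7.9992
  candidates: C₊=(4.2985,8.2036) cross=32.084; C₋=(3.4634,-7.7730) cross=-32.084
  mode - wants cross < 0 → take C=(3.4634,-7.7730) (cross=-32.084)
ex = (C−B)/|BC| = (-0.0664,-0.9978); ey = (0.9978,-0.0664)
P = B + 1.23·ex + 2.82·ey = (6.7266,-1.2051)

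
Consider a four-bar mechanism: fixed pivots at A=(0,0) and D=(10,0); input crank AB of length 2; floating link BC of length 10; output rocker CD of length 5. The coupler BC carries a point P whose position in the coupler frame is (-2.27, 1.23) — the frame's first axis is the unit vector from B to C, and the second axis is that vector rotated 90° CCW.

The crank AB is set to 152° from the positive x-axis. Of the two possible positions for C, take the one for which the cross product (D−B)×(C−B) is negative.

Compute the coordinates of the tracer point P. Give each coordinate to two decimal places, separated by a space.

A=(0,0), D=(10.00,0)
B = A + 2.00·(cos152°, sin152°) = (-1.7659, 0.9389)
|BD| = 11.8033
circle(B,10.00) ∩ circle(D,5.00): a=9.0787, h=4.1925
  candidates: C₊=(7.6176,4.3959) cross=49.485; C₋=(6.9506,-3.9624) cross=-49.485
  mode - wants cross < 0 → take C=(6.9506,-3.9624) (cross=-49.485)
ex = (C−B)/|BC| = (0.8716,-0.4901); ey = (0.4901,0.8716)
P = B + -2.27·ex + 1.23·ey = (-3.1417,3.1237)

-3.14 3.12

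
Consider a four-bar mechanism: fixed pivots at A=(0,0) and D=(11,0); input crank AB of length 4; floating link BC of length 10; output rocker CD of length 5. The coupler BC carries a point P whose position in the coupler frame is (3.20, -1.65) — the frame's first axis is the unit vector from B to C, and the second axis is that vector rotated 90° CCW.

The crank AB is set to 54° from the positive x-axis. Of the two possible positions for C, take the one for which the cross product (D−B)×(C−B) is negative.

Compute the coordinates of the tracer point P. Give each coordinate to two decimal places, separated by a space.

3.13 -0.28

A=(0,0), D=(11.00,0)
B = A + 4.00·(cos54°, sin54°) = (2.3511, 3.2361)
|BD| = 9.2344
circle(B,10.00) ∩ circle(D,5.00): a=8.6781, h=4.9690
  candidates: C₊=(12.2202,4.8488) cross=45.885; C₋=(8.7376,-4.4589) cross=-45.885
  mode - wants cross < 0 → take C=(8.7376,-4.4589) (cross=-45.885)
ex = (C−B)/|BC| = (0.6387,-0.7695); ey = (0.7695,0.6387)
P = B + 3.20·ex + -1.65·ey = (3.1252,-0.2801)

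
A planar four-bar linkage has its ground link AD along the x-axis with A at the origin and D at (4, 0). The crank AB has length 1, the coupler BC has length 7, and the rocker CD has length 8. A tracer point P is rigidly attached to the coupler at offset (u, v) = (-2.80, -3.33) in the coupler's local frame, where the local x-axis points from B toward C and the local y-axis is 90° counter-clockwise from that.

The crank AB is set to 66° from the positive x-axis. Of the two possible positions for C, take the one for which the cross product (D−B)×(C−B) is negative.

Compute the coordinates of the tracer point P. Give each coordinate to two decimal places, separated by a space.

A=(0,0), D=(4.00,0)
B = A + 1.00·(cos66°, sin66°) = (0.4067, 0.9135)
|BD| = 3.7076
circle(B,7.00) ∩ circle(D,8.00): a=-0.1691, h=6.9980
  candidates: C₊=(1.9671,7.7374) cross=25.945; C₋=(-1.4814,-5.8270) cross=-25.945
  mode - wants cross < 0 → take C=(-1.4814,-5.8270) (cross=-25.945)
ex = (C−B)/|BC| = (-0.2697,-0.9629); ey = (0.9629,-0.2697)
P = B + -2.80·ex + -3.33·ey = (-2.0446,4.5080)

-2.04 4.51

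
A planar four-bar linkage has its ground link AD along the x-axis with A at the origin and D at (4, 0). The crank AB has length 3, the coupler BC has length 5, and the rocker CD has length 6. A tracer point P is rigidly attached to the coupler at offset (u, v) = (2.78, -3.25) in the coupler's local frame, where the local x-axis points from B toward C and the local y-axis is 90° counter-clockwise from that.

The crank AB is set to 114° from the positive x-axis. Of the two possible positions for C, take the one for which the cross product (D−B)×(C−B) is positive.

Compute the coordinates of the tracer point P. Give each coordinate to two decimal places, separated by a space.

2.98 1.93

A=(0,0), D=(4.00,0)
B = A + 3.00·(cos114°, sin114°) = (-1.2202, 2.7406)
|BD| = 5.8959
circle(B,5.00) ∩ circle(D,6.00): a=2.0151, h=4.5760
  candidates: C₊=(2.6910,5.8555) cross=26.979; C₋=(-1.5631,-2.2476) cross=-26.979
  mode + wants cross > 0 → take C=(2.6910,5.8555) (cross=26.979)
ex = (C−B)/|BC| = (0.7822,0.6230); ey = (-0.6230,0.7822)
P = B + 2.78·ex + -3.25·ey = (2.9791,1.9302)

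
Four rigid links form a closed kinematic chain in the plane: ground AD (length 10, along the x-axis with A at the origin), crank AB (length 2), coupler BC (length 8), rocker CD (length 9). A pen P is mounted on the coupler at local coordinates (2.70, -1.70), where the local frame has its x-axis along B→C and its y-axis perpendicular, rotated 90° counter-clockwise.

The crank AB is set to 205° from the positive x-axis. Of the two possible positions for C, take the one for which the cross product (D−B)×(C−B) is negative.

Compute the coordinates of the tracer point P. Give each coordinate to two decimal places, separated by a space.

A=(0,0), D=(10.00,0)
B = A + 2.00·(cos205°, sin205°) = (-1.8126, -0.8452)
|BD| = 11.8428
circle(B,8.00) ∩ circle(D,9.00): a=5.2037, h=6.0763
  candidates: C₊=(2.9441,5.5870) cross=71.961; C₋=(3.8115,-6.5347) cross=-71.961
  mode - wants cross < 0 → take C=(3.8115,-6.5347) (cross=-71.961)
ex = (C−B)/|BC| = (0.7030,-0.7112); ey = (0.7112,0.7030)
P = B + 2.70·ex + -1.70·ey = (-1.1235,-3.9605)

-1.12 -3.96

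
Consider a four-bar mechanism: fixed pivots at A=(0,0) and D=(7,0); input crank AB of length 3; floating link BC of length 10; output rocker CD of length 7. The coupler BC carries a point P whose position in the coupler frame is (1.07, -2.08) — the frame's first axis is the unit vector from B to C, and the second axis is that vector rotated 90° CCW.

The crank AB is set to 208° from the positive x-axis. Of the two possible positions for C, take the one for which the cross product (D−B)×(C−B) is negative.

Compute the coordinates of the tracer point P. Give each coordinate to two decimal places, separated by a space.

-2.89 -3.73

A=(0,0), D=(7.00,0)
B = A + 3.00·(cos208°, sin208°) = (-2.6488, -1.4084)
|BD| = 9.7511
circle(B,10.00) ∩ circle(D,7.00): a=7.4906, h=6.6250
  candidates: C₊=(3.8064,6.2290) cross=64.601; C₋=(5.7201,-6.8820) cross=-64.601
  mode - wants cross < 0 → take C=(5.7201,-6.8820) (cross=-64.601)
ex = (C−B)/|BC| = (0.8369,-0.5474); ey = (0.5474,0.8369)
P = B + 1.07·ex + -2.08·ey = (-2.8919,-3.7348)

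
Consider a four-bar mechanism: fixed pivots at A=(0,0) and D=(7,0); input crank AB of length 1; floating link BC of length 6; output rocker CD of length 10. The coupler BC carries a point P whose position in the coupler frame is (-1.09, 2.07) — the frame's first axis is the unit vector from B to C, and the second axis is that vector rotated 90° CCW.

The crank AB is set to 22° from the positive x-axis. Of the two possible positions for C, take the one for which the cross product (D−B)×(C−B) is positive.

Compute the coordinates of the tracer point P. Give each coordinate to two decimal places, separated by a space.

-0.70 -1.31

A=(0,0), D=(7.00,0)
B = A + 1.00·(cos22°, sin22°) = (0.9272, 0.3746)
|BD| = 6.0844
circle(B,6.00) ∩ circle(D,10.00): a=-2.2172, h=5.5753
  candidates: C₊=(-0.9426,6.0758) cross=33.922; C₋=(-1.6291,-5.0536) cross=-33.922
  mode + wants cross > 0 → take C=(-0.9426,6.0758) (cross=33.922)
ex = (C−B)/|BC| = (-0.3116,0.9502); ey = (-0.9502,-0.3116)
P = B + -1.09·ex + 2.07·ey = (-0.7001,-1.3062)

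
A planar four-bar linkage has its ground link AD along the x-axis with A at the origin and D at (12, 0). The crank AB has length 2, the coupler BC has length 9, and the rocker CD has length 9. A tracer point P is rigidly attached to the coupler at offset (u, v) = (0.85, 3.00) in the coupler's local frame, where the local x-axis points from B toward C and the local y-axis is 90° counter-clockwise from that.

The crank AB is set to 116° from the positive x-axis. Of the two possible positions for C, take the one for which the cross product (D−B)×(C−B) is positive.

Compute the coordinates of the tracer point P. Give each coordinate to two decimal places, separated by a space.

A=(0,0), D=(12.00,0)
B = A + 2.00·(cos116°, sin116°) = (-0.8767, 1.7976)
|BD| = 13.0016
circle(B,9.00) ∩ circle(D,9.00): a=6.5008, h=6.2241
  candidates: C₊=(6.4222,7.0631) cross=80.923; C₋=(4.7011,-5.2655) cross=-80.923
  mode + wants cross > 0 → take C=(6.4222,7.0631) (cross=80.923)
ex = (C−B)/|BC| = (0.8110,0.5851); ey = (-0.5851,0.8110)
P = B + 0.85·ex + 3.00·ey = (-1.9426,4.7279)

-1.94 4.73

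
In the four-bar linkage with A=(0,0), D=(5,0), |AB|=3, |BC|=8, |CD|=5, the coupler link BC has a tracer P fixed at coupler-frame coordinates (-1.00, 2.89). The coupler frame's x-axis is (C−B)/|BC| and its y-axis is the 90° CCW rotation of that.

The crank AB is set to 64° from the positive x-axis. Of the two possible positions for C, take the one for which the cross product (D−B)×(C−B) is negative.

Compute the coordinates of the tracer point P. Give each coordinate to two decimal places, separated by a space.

A=(0,0), D=(5.00,0)
B = A + 3.00·(cos64°, sin64°) = (1.3151, 2.6964)
|BD| = 4.5661
circle(B,8.00) ∩ circle(D,5.00): a=6.5537, h=4.5880
  candidates: C₊=(9.3134,2.5288) cross=20.949; C₋=(3.8947,-4.8763) cross=-20.949
  mode - wants cross < 0 → take C=(3.8947,-4.8763) (cross=-20.949)
ex = (C−B)/|BC| = (0.3225,-0.9466); ey = (0.9466,0.3225)
P = B + -1.00·ex + 2.89·ey = (3.7283,4.5749)

3.73 4.57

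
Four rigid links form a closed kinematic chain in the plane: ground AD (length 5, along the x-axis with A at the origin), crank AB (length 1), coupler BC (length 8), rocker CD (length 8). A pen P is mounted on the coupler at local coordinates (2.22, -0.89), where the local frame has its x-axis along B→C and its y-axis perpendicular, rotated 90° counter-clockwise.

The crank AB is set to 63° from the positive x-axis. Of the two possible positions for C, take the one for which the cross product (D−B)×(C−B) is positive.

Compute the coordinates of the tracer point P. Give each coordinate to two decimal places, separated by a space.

A=(0,0), D=(5.00,0)
B = A + 1.00·(cos63°, sin63°) = (0.4540, 0.8910)
|BD| = 4.6325
circle(B,8.00) ∩ circle(D,8.00): a=2.3163, h=7.6573
  candidates: C₊=(4.1998,7.9599) cross=35.473; C₋=(1.2542,-7.0689) cross=-35.473
  mode + wants cross > 0 → take C=(4.1998,7.9599) (cross=35.473)
ex = (C−B)/|BC| = (0.4682,0.8836); ey = (-0.8836,0.4682)
P = B + 2.22·ex + -0.89·ey = (2.2799,2.4359)

2.28 2.44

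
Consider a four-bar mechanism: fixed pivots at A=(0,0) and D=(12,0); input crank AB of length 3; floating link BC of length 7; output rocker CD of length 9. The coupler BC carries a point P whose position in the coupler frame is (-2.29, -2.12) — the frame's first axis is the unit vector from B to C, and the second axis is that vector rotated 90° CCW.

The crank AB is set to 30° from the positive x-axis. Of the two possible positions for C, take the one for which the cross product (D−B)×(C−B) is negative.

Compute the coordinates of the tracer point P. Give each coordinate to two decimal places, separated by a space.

-0.10 3.07

A=(0,0), D=(12.00,0)
B = A + 3.00·(cos30°, sin30°) = (2.5981, 1.5000)
|BD| = 9.5208
circle(B,7.00) ∩ circle(D,9.00): a=3.0799, h=6.2860
  candidates: C₊=(6.6299,7.2223) cross=59.848; C₋=(4.6491,-5.1928) cross=-59.848
  mode - wants cross < 0 → take C=(4.6491,-5.1928) (cross=-59.848)
ex = (C−B)/|BC| = (0.2930,-0.9561); ey = (0.9561,0.2930)
P = B + -2.29·ex + -2.12·ey = (-0.0999,3.0683)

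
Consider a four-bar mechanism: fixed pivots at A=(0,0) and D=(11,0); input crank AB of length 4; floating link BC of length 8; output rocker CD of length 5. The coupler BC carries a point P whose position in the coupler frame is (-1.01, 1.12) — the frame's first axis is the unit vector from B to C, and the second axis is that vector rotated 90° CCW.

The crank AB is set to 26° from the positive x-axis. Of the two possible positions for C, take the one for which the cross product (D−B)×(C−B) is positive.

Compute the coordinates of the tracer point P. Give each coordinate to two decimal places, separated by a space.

2.22 2.37

A=(0,0), D=(11.00,0)
B = A + 4.00·(cos26°, sin26°) = (3.5952, 1.7535)
|BD| = 7.6096
circle(B,8.00) ∩ circle(D,5.00): a=6.3674, h=4.8432
  candidates: C₊=(10.9072,4.9991) cross=36.855; C₋=(8.6752,-4.4266) cross=-36.855
  mode + wants cross > 0 → take C=(10.9072,4.9991) (cross=36.855)
ex = (C−B)/|BC| = (0.9140,0.4057); ey = (-0.4057,0.9140)
P = B + -1.01·ex + 1.12·ey = (2.2176,2.3674)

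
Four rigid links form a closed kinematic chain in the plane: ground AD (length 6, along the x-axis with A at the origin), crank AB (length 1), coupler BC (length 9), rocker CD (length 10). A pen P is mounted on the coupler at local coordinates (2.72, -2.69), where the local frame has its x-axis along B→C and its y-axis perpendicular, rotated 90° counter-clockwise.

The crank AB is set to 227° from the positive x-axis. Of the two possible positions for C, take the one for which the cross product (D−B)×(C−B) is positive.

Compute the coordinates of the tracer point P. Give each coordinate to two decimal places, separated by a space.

2.29 1.68

A=(0,0), D=(6.00,0)
B = A + 1.00·(cos227°, sin227°) = (-0.6820, -0.7314)
|BD| = 6.7219
circle(B,9.00) ∩ circle(D,10.00): a=1.9477, h=8.7867
  candidates: C₊=(0.2981,8.2151) cross=59.064; C₋=(2.2101,-9.2540) cross=-59.064
  mode + wants cross > 0 → take C=(0.2981,8.2151) (cross=59.064)
ex = (C−B)/|BC| = (0.1089,0.9941); ey = (-0.9941,0.1089)
P = B + 2.72·ex + -2.69·ey = (2.2882,1.6795)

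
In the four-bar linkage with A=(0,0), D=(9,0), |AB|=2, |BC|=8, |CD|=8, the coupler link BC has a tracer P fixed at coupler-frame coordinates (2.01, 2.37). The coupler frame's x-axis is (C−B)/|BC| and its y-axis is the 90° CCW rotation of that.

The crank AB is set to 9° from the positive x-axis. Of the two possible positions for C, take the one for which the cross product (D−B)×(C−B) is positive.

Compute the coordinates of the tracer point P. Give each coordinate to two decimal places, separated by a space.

0.86 3.21

A=(0,0), D=(9.00,0)
B = A + 2.00·(cos9°, sin9°) = (1.9754, 0.3129)
|BD| = 7.0316
circle(B,8.00) ∩ circle(D,8.00): a=3.5158, h=7.1860
  candidates: C₊=(5.8074,7.3354) cross=50.529; C₋=(5.1679,-7.0225) cross=-50.529
  mode + wants cross > 0 → take C=(5.8074,7.3354) (cross=50.529)
ex = (C−B)/|BC| = (0.4790,0.8778); ey = (-0.8778,0.4790)
P = B + 2.01·ex + 2.37·ey = (0.8578,3.2125)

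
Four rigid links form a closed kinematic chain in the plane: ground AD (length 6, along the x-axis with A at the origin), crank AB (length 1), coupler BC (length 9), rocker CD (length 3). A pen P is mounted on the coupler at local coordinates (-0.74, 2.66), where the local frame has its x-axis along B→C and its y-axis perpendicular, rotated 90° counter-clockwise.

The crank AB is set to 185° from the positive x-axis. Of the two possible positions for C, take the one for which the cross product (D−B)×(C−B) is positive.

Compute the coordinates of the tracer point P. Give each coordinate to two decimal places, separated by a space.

-2.48 2.24

A=(0,0), D=(6.00,0)
B = A + 1.00·(cos185°, sin185°) = (-0.9962, -0.0872)
|BD| = 6.9967
circle(B,9.00) ∩ circle(D,3.00): a=8.6436, h=2.5075
  candidates: C₊=(7.6155,2.5279) cross=17.545; C₋=(7.6780,-2.4868) cross=-17.545
  mode + wants cross > 0 → take C=(7.6155,2.5279) (cross=17.545)
ex = (C−B)/|BC| = (0.9569,0.2906); ey = (-0.2906,0.9569)
P = B + -0.74·ex + 2.66·ey = (-2.4772,2.2431)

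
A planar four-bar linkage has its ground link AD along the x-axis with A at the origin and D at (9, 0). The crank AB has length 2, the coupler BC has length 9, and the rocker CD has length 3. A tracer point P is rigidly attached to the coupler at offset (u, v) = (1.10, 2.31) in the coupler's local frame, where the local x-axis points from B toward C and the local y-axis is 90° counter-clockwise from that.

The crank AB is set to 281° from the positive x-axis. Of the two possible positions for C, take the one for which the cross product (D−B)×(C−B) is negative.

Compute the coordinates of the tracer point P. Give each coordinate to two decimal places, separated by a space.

1.74 0.21

A=(0,0), D=(9.00,0)
B = A + 2.00·(cos281°, sin281°) = (0.3816, -1.9633)
|BD| = 8.8392
circle(B,9.00) ∩ circle(D,3.00): a=8.4924, h=2.9799
  candidates: C₊=(8.0000,2.8284) cross=26.340; C₋=(9.3237,-2.9825) cross=-26.340
  mode - wants cross < 0 → take C=(9.3237,-2.9825) (cross=-26.340)
ex = (C−B)/|BC| = (0.9936,-0.1132); ey = (0.1132,0.9936)
P = B + 1.10·ex + 2.31·ey = (1.7361,0.2073)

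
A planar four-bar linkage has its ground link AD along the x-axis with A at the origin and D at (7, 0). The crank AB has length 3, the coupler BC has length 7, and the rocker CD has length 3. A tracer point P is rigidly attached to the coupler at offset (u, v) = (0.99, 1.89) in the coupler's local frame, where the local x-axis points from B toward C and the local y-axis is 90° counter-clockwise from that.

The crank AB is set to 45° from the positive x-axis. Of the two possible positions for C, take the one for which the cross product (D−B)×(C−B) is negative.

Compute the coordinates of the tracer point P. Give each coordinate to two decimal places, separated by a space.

4.18 2.69

A=(0,0), D=(7.00,0)
B = A + 3.00·(cos45°, sin45°) = (2.1213, 2.1213)
|BD| = 5.3199
circle(B,7.00) ∩ circle(D,3.00): a=6.4194, h=2.7913
  candidates: C₊=(9.1213,2.1213) cross=14.849; C₋=(6.8953,-2.9982) cross=-14.849
  mode - wants cross < 0 → take C=(6.8953,-2.9982) (cross=-14.849)
ex = (C−B)/|BC| = (0.6820,-0.7314); ey = (0.7314,0.6820)
P = B + 0.99·ex + 1.89·ey = (4.1788,2.6862)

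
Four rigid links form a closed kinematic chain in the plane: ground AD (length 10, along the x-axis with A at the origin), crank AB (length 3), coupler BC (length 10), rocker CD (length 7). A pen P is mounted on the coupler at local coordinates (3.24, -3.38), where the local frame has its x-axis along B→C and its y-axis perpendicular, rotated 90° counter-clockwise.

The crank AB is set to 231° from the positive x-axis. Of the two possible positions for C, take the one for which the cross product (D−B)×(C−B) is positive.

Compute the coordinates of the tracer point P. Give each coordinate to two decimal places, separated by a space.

2.79 -2.32

A=(0,0), D=(10.00,0)
B = A + 3.00·(cos231°, sin231°) = (-1.8880, -2.3314)
|BD| = 12.1144
circle(B,10.00) ∩ circle(D,7.00): a=8.1621, h=5.7775
  candidates: C₊=(5.0097,4.9089) cross=69.991; C₋=(7.2335,-6.4301) cross=-69.991
  mode + wants cross > 0 → take C=(5.0097,4.9089) (cross=69.991)
ex = (C−B)/|BC| = (0.6898,0.7240); ey = (-0.7240,0.6898)
P = B + 3.24·ex + -3.38·ey = (2.7941,-2.3170)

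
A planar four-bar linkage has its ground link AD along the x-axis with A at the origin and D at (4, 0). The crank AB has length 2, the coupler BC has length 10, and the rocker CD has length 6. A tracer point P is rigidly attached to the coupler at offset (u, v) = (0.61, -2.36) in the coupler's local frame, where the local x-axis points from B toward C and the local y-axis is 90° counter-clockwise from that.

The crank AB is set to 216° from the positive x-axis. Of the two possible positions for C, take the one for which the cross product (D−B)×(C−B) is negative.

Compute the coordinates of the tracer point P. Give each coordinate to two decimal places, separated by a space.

-1.88 -3.60

A=(0,0), D=(4.00,0)
B = A + 2.00·(cos216°, sin216°) = (-1.6180, -1.1756)
|BD| = 5.7397
circle(B,10.00) ∩ circle(D,6.00): a=8.4450, h=5.3555
  candidates: C₊=(5.5511,5.7960) cross=30.739; C₋=(7.7449,-4.6879) cross=-30.739
  mode - wants cross < 0 → take C=(7.7449,-4.6879) (cross=-30.739)
ex = (C−B)/|BC| = (0.9363,-0.3512); ey = (0.3512,0.9363)
P = B + 0.61·ex + -2.36·ey = (-1.8758,-3.5995)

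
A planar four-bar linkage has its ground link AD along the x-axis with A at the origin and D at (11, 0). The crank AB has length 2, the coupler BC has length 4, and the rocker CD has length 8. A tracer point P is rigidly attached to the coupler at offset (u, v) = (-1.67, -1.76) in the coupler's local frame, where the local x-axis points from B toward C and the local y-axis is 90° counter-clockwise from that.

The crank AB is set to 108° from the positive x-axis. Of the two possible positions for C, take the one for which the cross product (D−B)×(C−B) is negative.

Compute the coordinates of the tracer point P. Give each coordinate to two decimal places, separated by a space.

A=(0,0), D=(11.00,0)
B = A + 2.00·(cos108°, sin108°) = (-0.6180, 1.9021)
|BD| = 11.7727
circle(B,4.00) ∩ circle(D,8.00): a=3.8477, h=1.0931
  candidates: C₊=(3.3558,2.3592) cross=12.869; C₋=(3.0025,0.2017) cross=-12.869
  mode - wants cross < 0 → take C=(3.0025,0.2017) (cross=-12.869)
ex = (C−B)/|BC| = (0.9051,-0.4251); ey = (0.4251,0.9051)
P = B + -1.67·ex + -1.76·ey = (-2.8778,1.0190)

-2.88 1.02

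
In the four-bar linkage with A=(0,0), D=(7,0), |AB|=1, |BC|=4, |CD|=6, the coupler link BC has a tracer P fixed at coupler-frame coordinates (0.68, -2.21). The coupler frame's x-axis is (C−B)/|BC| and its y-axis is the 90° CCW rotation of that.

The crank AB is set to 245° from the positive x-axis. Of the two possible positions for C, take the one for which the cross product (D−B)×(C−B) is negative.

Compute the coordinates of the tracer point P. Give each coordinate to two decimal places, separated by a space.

A=(0,0), D=(7.00,0)
B = A + 1.00·(cos245°, sin245°) = (-0.4226, -0.9063)
|BD| = 7.4777
circle(B,4.00) ∩ circle(D,6.00): a=2.4016, h=3.1988
  candidates: C₊=(1.5735,2.5600) cross=23.920; C₋=(2.3489,-3.7905) cross=-23.920
  mode - wants cross < 0 → take C=(2.3489,-3.7905) (cross=-23.920)
ex = (C−B)/|BC| = (0.6929,-0.7210); ey = (0.7210,0.6929)
P = B + 0.68·ex + -2.21·ey = (-1.5450,-2.9279)

-1.54 -2.93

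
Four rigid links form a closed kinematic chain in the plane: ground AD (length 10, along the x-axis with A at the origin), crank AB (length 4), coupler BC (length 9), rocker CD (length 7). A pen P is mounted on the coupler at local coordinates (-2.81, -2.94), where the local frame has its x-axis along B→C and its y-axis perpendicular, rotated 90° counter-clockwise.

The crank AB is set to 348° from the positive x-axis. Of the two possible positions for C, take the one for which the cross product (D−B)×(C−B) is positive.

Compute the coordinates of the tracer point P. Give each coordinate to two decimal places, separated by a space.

4.96 -4.76

A=(0,0), D=(10.00,0)
B = A + 4.00·(cos348°, sin348°) = (3.9126, -0.8316)
|BD| = 6.1440
circle(B,9.00) ∩ circle(D,7.00): a=5.6762, h=6.9844
  candidates: C₊=(8.5911,6.8568) cross=42.912; C₋=(10.4819,-6.9834) cross=-42.912
  mode + wants cross > 0 → take C=(8.5911,6.8568) (cross=42.912)
ex = (C−B)/|BC| = (0.5198,0.8543); ey = (-0.8543,0.5198)
P = B + -2.81·ex + -2.94·ey = (4.9634,-4.7605)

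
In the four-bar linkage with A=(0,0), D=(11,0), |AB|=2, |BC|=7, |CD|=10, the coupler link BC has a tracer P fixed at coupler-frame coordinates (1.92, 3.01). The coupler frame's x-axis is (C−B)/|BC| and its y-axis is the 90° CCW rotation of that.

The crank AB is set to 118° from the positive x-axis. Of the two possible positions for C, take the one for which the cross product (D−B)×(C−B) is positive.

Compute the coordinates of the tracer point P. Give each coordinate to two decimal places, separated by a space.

-1.86 5.21

A=(0,0), D=(11.00,0)
B = A + 2.00·(cos118°, sin118°) = (-0.9389, 1.7659)
|BD| = 12.0688
circle(B,7.00) ∩ circle(D,10.00): a=3.9215, h=5.7984
  candidates: C₊=(3.7888,6.9281) cross=69.980; C₋=(2.0920,-4.5439) cross=-69.980
  mode + wants cross > 0 → take C=(3.7888,6.9281) (cross=69.980)
ex = (C−B)/|BC| = (0.6754,0.7375); ey = (-0.7375,0.6754)
P = B + 1.92·ex + 3.01·ey = (-1.8619,5.2147)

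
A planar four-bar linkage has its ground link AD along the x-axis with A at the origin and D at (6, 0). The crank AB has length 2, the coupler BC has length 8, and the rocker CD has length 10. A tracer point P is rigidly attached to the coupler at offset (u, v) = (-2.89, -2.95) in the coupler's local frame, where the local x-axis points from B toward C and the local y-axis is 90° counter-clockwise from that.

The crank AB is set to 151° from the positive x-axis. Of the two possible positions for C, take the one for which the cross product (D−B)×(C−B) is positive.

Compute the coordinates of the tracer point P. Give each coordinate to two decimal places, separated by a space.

A=(0,0), D=(6.00,0)
B = A + 2.00·(cos151°, sin151°) = (-1.7492, 0.9696)
|BD| = 7.8097
circle(B,8.00) ∩ circle(D,10.00): a=1.6000, h=7.8384
  candidates: C₊=(0.8116,8.5487) cross=61.215; C₋=(-1.1348,-7.0068) cross=-61.215
  mode + wants cross > 0 → take C=(0.8116,8.5487) (cross=61.215)
ex = (C−B)/|BC| = (0.3201,0.9474); ey = (-0.9474,0.3201)
P = B + -2.89·ex + -2.95·ey = (0.1205,-2.7126)

0.12 -2.71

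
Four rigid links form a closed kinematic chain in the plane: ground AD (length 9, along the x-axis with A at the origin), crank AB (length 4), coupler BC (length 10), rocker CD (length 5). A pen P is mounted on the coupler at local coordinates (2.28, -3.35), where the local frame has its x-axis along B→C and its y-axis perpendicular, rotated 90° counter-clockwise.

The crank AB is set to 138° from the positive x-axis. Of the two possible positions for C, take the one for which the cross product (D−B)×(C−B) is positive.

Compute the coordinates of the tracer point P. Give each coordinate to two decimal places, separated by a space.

-0.11 -0.20

A=(0,0), D=(9.00,0)
B = A + 4.00·(cos138°, sin138°) = (-2.9726, 2.6765)
|BD| = 12.2681
circle(B,10.00) ∩ circle(D,5.00): a=9.1908, h=3.9408
  candidates: C₊=(6.8565,4.5173) cross=48.346; C₋=(5.1370,-3.1745) cross=-48.346
  mode + wants cross > 0 → take C=(6.8565,4.5173) (cross=48.346)
ex = (C−B)/|BC| = (0.9829,0.1841); ey = (-0.1841,0.9829)
P = B + 2.28·ex + -3.35·ey = (-0.1149,-0.1965)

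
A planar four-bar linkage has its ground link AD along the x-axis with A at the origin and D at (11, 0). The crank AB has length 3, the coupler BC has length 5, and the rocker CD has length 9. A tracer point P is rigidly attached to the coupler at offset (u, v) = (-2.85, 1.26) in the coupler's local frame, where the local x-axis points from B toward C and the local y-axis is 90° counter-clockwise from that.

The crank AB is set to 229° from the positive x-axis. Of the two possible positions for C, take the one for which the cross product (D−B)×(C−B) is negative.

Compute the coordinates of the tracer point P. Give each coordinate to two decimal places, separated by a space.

A=(0,0), D=(11.00,0)
B = A + 3.00·(cos229°, sin229°) = (-1.9682, -2.2641)
|BD| = 13.1643
circle(B,5.00) ∩ circle(D,9.00): a=4.4552, h=2.2696
  candidates: C₊=(2.0303,0.7379) cross=29.878; C₋=(2.8110,-3.7337) cross=-29.878
  mode - wants cross < 0 → take C=(2.8110,-3.7337) (cross=-29.878)
ex = (C−B)/|BC| = (0.9558,-0.2939); ey = (0.2939,0.9558)
P = B + -2.85·ex + 1.26·ey = (-4.3220,-0.2221)

-4.32 -0.22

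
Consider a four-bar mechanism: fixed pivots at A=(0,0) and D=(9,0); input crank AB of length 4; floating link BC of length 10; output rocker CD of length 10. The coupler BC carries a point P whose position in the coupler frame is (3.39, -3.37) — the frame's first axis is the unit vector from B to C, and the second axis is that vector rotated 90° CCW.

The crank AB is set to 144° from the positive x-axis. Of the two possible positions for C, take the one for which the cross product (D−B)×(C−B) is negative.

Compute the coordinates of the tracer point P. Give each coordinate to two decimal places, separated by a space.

A=(0,0), D=(9.00,0)
B = A + 4.00·(cos144°, sin144°) = (-3.2361, 2.3511)
|BD| = 12.4599
circle(B,10.00) ∩ circle(D,10.00): a=6.2300, h=7.8223
  candidates: C₊=(4.3580,8.8573) cross=97.465; C₋=(1.4059,-6.5062) cross=-97.465
  mode - wants cross < 0 → take C=(1.4059,-6.5062) (cross=-97.465)
ex = (C−B)/|BC| = (0.4642,-0.8857); ey = (0.8857,0.4642)
P = B + 3.39·ex + -3.37·ey = (-4.6473,-2.2158)

-4.65 -2.22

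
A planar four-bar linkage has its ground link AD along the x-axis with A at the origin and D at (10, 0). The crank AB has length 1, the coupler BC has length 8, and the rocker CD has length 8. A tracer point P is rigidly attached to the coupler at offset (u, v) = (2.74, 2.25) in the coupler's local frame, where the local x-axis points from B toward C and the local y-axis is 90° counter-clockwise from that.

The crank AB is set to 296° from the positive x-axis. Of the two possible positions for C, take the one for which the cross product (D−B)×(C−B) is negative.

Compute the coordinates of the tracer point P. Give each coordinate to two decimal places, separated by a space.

3.95 -1.41

A=(0,0), D=(10.00,0)
B = A + 1.00·(cos296°, sin296°) = (0.4384, -0.8988)
|BD| = 9.6038
circle(B,8.00) ∩ circle(D,8.00): a=4.8019, h=6.3986
  candidates: C₊=(4.6204,5.9211) cross=61.451; C₋=(5.8180,-6.8199) cross=-61.451
  mode - wants cross < 0 → take C=(5.8180,-6.8199) (cross=-61.451)
ex = (C−B)/|BC| = (0.6725,-0.7401); ey = (0.7401,0.6725)
P = B + 2.74·ex + 2.25·ey = (3.9462,-1.4137)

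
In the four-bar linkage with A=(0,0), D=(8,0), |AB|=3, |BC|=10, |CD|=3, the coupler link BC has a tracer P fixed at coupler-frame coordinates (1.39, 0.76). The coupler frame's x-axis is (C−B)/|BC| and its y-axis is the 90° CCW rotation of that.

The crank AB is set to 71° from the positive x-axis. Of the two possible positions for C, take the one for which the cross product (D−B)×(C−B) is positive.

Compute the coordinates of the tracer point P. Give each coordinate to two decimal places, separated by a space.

A=(0,0), D=(8.00,0)
B = A + 3.00·(cos71°, sin71°) = (0.9767, 2.8366)
|BD| = 7.5745
circle(B,10.00) ∩ circle(D,3.00): a=9.7943, h=2.0181
  candidates: C₊=(10.8140,1.0399) cross=15.286; C₋=(9.3025,-2.7025) cross=-15.286
  mode + wants cross > 0 → take C=(10.8140,1.0399) (cross=15.286)
ex = (C−B)/|BC| = (0.9837,-0.1797); ey = (0.1797,0.9837)
P = B + 1.39·ex + 0.76·ey = (2.4806,3.3345)

2.48 3.33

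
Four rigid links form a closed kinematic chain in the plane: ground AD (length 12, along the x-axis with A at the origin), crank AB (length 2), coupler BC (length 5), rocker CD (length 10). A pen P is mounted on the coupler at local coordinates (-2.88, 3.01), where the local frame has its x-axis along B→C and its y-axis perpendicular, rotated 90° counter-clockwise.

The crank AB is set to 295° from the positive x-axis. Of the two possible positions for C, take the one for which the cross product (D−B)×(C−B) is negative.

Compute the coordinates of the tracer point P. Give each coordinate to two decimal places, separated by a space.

1.51 2.30

A=(0,0), D=(12.00,0)
B = A + 2.00·(cos295°, sin295°) = (0.8452, -1.8126)
|BD| = 11.3011
circle(B,5.00) ∩ circle(D,10.00): a=2.3323, h=4.4227
  candidates: C₊=(2.4379,2.9269) cross=49.982; C₋=(3.8567,-5.8040) cross=-49.982
  mode - wants cross < 0 → take C=(3.8567,-5.8040) (cross=-49.982)
ex = (C−B)/|BC| = (0.6023,-0.7983); ey = (0.7983,0.6023)
P = B + -2.88·ex + 3.01·ey = (1.5135,2.2993)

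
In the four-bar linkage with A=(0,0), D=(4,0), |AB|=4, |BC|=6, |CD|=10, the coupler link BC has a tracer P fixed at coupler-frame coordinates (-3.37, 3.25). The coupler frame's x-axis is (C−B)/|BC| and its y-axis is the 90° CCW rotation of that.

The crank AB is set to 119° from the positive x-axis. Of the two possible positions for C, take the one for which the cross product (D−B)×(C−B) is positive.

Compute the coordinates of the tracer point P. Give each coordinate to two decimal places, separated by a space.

A=(0,0), D=(4.00,0)
B = A + 4.00·(cos119°, sin119°) = (-1.9392, 3.4985)
|BD| = 6.8930
circle(B,6.00) ∩ circle(D,10.00): a=-1.1959, h=5.8796
  candidates: C₊=(0.0145,9.1715) cross=40.528; C₋=(-5.9538,-0.9606) cross=-40.528
  mode + wants cross > 0 → take C=(0.0145,9.1715) (cross=40.528)
ex = (C−B)/|BC| = (0.3256,0.9455); ey = (-0.9455,0.3256)
P = B + -3.37·ex + 3.25·ey = (-6.1095,1.3704)

-6.11 1.37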